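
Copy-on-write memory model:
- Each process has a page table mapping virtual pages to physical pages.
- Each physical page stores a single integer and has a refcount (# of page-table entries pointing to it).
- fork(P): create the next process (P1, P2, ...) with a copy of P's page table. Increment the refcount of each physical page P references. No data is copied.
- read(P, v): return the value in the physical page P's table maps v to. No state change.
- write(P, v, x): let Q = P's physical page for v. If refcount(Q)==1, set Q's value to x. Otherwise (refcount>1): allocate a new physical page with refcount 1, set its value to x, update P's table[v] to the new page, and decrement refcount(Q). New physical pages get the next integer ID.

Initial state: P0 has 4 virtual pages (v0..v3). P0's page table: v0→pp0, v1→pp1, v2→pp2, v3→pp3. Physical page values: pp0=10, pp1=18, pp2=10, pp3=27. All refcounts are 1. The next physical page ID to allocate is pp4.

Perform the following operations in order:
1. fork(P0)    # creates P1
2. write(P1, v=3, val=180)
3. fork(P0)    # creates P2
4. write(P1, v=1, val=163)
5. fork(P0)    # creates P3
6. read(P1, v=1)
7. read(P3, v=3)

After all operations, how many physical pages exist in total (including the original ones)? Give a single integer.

Op 1: fork(P0) -> P1. 4 ppages; refcounts: pp0:2 pp1:2 pp2:2 pp3:2
Op 2: write(P1, v3, 180). refcount(pp3)=2>1 -> COPY to pp4. 5 ppages; refcounts: pp0:2 pp1:2 pp2:2 pp3:1 pp4:1
Op 3: fork(P0) -> P2. 5 ppages; refcounts: pp0:3 pp1:3 pp2:3 pp3:2 pp4:1
Op 4: write(P1, v1, 163). refcount(pp1)=3>1 -> COPY to pp5. 6 ppages; refcounts: pp0:3 pp1:2 pp2:3 pp3:2 pp4:1 pp5:1
Op 5: fork(P0) -> P3. 6 ppages; refcounts: pp0:4 pp1:3 pp2:4 pp3:3 pp4:1 pp5:1
Op 6: read(P1, v1) -> 163. No state change.
Op 7: read(P3, v3) -> 27. No state change.

Answer: 6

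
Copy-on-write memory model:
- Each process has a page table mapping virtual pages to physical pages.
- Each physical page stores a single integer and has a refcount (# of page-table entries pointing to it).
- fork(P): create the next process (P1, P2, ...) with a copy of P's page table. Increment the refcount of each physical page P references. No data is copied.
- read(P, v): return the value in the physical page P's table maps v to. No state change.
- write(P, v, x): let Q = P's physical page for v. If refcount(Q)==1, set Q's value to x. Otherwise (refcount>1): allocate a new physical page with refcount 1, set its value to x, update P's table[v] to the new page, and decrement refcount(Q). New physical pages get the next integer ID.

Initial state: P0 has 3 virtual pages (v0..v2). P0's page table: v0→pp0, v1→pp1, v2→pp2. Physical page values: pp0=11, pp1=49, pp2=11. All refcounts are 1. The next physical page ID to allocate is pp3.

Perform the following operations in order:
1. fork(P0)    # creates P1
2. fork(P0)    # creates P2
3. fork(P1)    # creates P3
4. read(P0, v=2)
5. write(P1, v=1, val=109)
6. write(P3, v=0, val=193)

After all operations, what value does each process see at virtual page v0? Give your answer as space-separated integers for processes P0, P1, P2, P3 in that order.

Op 1: fork(P0) -> P1. 3 ppages; refcounts: pp0:2 pp1:2 pp2:2
Op 2: fork(P0) -> P2. 3 ppages; refcounts: pp0:3 pp1:3 pp2:3
Op 3: fork(P1) -> P3. 3 ppages; refcounts: pp0:4 pp1:4 pp2:4
Op 4: read(P0, v2) -> 11. No state change.
Op 5: write(P1, v1, 109). refcount(pp1)=4>1 -> COPY to pp3. 4 ppages; refcounts: pp0:4 pp1:3 pp2:4 pp3:1
Op 6: write(P3, v0, 193). refcount(pp0)=4>1 -> COPY to pp4. 5 ppages; refcounts: pp0:3 pp1:3 pp2:4 pp3:1 pp4:1
P0: v0 -> pp0 = 11
P1: v0 -> pp0 = 11
P2: v0 -> pp0 = 11
P3: v0 -> pp4 = 193

Answer: 11 11 11 193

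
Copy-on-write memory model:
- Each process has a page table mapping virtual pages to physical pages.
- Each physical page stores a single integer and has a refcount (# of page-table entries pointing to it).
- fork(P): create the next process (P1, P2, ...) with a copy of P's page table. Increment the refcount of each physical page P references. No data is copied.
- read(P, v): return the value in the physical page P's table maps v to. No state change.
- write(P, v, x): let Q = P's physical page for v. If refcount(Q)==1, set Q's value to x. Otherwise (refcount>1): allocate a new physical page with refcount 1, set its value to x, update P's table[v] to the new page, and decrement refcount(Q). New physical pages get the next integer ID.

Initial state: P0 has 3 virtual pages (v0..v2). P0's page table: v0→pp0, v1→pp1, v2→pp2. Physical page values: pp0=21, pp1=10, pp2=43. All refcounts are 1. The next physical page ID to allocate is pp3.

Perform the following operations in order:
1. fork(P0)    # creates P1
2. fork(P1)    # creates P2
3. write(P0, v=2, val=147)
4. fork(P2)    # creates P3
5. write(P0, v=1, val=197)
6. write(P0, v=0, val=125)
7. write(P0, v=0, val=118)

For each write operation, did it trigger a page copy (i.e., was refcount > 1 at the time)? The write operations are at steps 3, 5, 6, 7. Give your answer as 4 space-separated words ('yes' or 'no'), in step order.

Op 1: fork(P0) -> P1. 3 ppages; refcounts: pp0:2 pp1:2 pp2:2
Op 2: fork(P1) -> P2. 3 ppages; refcounts: pp0:3 pp1:3 pp2:3
Op 3: write(P0, v2, 147). refcount(pp2)=3>1 -> COPY to pp3. 4 ppages; refcounts: pp0:3 pp1:3 pp2:2 pp3:1
Op 4: fork(P2) -> P3. 4 ppages; refcounts: pp0:4 pp1:4 pp2:3 pp3:1
Op 5: write(P0, v1, 197). refcount(pp1)=4>1 -> COPY to pp4. 5 ppages; refcounts: pp0:4 pp1:3 pp2:3 pp3:1 pp4:1
Op 6: write(P0, v0, 125). refcount(pp0)=4>1 -> COPY to pp5. 6 ppages; refcounts: pp0:3 pp1:3 pp2:3 pp3:1 pp4:1 pp5:1
Op 7: write(P0, v0, 118). refcount(pp5)=1 -> write in place. 6 ppages; refcounts: pp0:3 pp1:3 pp2:3 pp3:1 pp4:1 pp5:1

yes yes yes no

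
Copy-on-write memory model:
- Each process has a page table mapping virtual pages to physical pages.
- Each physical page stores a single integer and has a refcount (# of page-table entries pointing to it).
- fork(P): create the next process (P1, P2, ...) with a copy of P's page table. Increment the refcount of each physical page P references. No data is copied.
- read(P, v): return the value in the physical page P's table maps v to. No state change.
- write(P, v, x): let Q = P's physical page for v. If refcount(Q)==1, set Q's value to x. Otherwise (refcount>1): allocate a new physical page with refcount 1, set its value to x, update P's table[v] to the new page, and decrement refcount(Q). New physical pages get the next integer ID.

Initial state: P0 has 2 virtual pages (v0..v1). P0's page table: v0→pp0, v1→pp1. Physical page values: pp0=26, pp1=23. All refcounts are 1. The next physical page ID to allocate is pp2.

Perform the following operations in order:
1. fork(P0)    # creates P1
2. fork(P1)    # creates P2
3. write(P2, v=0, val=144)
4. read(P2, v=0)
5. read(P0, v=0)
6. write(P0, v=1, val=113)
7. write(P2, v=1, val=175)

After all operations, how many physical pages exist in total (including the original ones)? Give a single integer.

Op 1: fork(P0) -> P1. 2 ppages; refcounts: pp0:2 pp1:2
Op 2: fork(P1) -> P2. 2 ppages; refcounts: pp0:3 pp1:3
Op 3: write(P2, v0, 144). refcount(pp0)=3>1 -> COPY to pp2. 3 ppages; refcounts: pp0:2 pp1:3 pp2:1
Op 4: read(P2, v0) -> 144. No state change.
Op 5: read(P0, v0) -> 26. No state change.
Op 6: write(P0, v1, 113). refcount(pp1)=3>1 -> COPY to pp3. 4 ppages; refcounts: pp0:2 pp1:2 pp2:1 pp3:1
Op 7: write(P2, v1, 175). refcount(pp1)=2>1 -> COPY to pp4. 5 ppages; refcounts: pp0:2 pp1:1 pp2:1 pp3:1 pp4:1

Answer: 5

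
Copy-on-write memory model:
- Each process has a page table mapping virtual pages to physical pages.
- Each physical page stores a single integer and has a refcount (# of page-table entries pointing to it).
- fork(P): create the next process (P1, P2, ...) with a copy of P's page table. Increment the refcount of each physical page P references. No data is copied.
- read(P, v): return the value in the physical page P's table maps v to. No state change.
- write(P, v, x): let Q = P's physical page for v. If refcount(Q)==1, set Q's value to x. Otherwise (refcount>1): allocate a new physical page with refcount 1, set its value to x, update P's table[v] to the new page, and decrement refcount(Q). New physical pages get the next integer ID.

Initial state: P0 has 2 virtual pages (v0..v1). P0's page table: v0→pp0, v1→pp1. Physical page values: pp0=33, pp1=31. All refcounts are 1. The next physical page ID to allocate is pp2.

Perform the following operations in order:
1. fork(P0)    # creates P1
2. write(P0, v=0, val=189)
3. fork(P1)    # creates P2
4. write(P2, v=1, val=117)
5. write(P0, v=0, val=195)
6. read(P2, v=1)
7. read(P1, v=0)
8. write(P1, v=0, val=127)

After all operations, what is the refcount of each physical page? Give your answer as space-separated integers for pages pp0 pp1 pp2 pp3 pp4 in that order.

Answer: 1 2 1 1 1

Derivation:
Op 1: fork(P0) -> P1. 2 ppages; refcounts: pp0:2 pp1:2
Op 2: write(P0, v0, 189). refcount(pp0)=2>1 -> COPY to pp2. 3 ppages; refcounts: pp0:1 pp1:2 pp2:1
Op 3: fork(P1) -> P2. 3 ppages; refcounts: pp0:2 pp1:3 pp2:1
Op 4: write(P2, v1, 117). refcount(pp1)=3>1 -> COPY to pp3. 4 ppages; refcounts: pp0:2 pp1:2 pp2:1 pp3:1
Op 5: write(P0, v0, 195). refcount(pp2)=1 -> write in place. 4 ppages; refcounts: pp0:2 pp1:2 pp2:1 pp3:1
Op 6: read(P2, v1) -> 117. No state change.
Op 7: read(P1, v0) -> 33. No state change.
Op 8: write(P1, v0, 127). refcount(pp0)=2>1 -> COPY to pp4. 5 ppages; refcounts: pp0:1 pp1:2 pp2:1 pp3:1 pp4:1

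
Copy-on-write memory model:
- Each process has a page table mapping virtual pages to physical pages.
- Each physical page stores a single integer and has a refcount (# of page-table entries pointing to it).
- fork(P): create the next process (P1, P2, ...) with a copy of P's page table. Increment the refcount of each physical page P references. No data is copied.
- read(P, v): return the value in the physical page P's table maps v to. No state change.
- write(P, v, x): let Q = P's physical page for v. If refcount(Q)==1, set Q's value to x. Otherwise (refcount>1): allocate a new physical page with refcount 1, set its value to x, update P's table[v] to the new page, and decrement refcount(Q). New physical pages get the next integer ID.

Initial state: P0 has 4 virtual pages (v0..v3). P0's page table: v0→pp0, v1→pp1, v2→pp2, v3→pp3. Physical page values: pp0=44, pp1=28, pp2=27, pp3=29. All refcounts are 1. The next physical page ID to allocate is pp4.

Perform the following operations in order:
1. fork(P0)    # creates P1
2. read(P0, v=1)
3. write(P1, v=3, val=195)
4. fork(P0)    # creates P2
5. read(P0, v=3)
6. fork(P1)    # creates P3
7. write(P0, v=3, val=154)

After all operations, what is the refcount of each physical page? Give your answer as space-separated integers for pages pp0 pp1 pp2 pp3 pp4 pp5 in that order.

Answer: 4 4 4 1 2 1

Derivation:
Op 1: fork(P0) -> P1. 4 ppages; refcounts: pp0:2 pp1:2 pp2:2 pp3:2
Op 2: read(P0, v1) -> 28. No state change.
Op 3: write(P1, v3, 195). refcount(pp3)=2>1 -> COPY to pp4. 5 ppages; refcounts: pp0:2 pp1:2 pp2:2 pp3:1 pp4:1
Op 4: fork(P0) -> P2. 5 ppages; refcounts: pp0:3 pp1:3 pp2:3 pp3:2 pp4:1
Op 5: read(P0, v3) -> 29. No state change.
Op 6: fork(P1) -> P3. 5 ppages; refcounts: pp0:4 pp1:4 pp2:4 pp3:2 pp4:2
Op 7: write(P0, v3, 154). refcount(pp3)=2>1 -> COPY to pp5. 6 ppages; refcounts: pp0:4 pp1:4 pp2:4 pp3:1 pp4:2 pp5:1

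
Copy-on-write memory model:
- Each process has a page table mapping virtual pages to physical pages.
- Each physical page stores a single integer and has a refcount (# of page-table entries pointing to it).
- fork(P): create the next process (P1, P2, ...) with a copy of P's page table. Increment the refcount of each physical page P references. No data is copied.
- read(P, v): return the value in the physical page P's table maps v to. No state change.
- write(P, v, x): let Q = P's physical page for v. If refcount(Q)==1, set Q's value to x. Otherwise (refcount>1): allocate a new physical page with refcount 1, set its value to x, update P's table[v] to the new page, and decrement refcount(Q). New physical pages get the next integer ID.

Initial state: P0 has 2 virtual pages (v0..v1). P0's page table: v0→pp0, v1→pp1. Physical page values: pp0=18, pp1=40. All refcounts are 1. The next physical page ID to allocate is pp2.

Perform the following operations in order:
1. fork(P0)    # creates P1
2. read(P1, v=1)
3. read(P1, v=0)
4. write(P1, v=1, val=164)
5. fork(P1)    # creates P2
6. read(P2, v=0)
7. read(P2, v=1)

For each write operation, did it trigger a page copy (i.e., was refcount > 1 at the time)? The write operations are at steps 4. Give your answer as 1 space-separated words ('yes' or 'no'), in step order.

Op 1: fork(P0) -> P1. 2 ppages; refcounts: pp0:2 pp1:2
Op 2: read(P1, v1) -> 40. No state change.
Op 3: read(P1, v0) -> 18. No state change.
Op 4: write(P1, v1, 164). refcount(pp1)=2>1 -> COPY to pp2. 3 ppages; refcounts: pp0:2 pp1:1 pp2:1
Op 5: fork(P1) -> P2. 3 ppages; refcounts: pp0:3 pp1:1 pp2:2
Op 6: read(P2, v0) -> 18. No state change.
Op 7: read(P2, v1) -> 164. No state change.

yes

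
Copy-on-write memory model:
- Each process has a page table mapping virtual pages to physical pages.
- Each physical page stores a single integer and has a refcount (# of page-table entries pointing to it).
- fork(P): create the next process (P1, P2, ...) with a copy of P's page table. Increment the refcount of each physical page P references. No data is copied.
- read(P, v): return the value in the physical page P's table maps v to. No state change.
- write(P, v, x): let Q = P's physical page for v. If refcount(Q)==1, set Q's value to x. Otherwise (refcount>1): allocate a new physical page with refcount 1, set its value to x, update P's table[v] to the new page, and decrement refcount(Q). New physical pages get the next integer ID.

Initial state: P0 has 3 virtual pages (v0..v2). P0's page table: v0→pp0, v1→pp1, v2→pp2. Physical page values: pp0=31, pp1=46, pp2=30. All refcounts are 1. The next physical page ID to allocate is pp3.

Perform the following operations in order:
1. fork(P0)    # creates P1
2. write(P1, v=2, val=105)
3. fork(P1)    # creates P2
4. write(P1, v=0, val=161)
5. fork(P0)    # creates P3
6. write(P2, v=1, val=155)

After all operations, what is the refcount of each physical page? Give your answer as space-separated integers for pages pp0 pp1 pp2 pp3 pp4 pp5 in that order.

Answer: 3 3 2 2 1 1

Derivation:
Op 1: fork(P0) -> P1. 3 ppages; refcounts: pp0:2 pp1:2 pp2:2
Op 2: write(P1, v2, 105). refcount(pp2)=2>1 -> COPY to pp3. 4 ppages; refcounts: pp0:2 pp1:2 pp2:1 pp3:1
Op 3: fork(P1) -> P2. 4 ppages; refcounts: pp0:3 pp1:3 pp2:1 pp3:2
Op 4: write(P1, v0, 161). refcount(pp0)=3>1 -> COPY to pp4. 5 ppages; refcounts: pp0:2 pp1:3 pp2:1 pp3:2 pp4:1
Op 5: fork(P0) -> P3. 5 ppages; refcounts: pp0:3 pp1:4 pp2:2 pp3:2 pp4:1
Op 6: write(P2, v1, 155). refcount(pp1)=4>1 -> COPY to pp5. 6 ppages; refcounts: pp0:3 pp1:3 pp2:2 pp3:2 pp4:1 pp5:1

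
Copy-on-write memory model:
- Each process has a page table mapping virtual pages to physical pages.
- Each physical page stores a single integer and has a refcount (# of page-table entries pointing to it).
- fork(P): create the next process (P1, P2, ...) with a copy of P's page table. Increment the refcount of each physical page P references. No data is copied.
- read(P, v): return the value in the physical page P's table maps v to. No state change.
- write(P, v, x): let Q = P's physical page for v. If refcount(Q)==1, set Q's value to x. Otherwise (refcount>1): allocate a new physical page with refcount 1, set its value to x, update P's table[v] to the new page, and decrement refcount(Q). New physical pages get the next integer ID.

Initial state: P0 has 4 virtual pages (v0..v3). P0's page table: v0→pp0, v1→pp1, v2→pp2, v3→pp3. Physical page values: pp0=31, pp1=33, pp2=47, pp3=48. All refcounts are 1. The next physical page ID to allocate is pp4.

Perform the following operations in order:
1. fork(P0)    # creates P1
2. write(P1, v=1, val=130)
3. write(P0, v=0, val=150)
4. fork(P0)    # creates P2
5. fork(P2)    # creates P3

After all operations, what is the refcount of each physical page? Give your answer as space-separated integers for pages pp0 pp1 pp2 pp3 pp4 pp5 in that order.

Answer: 1 3 4 4 1 3

Derivation:
Op 1: fork(P0) -> P1. 4 ppages; refcounts: pp0:2 pp1:2 pp2:2 pp3:2
Op 2: write(P1, v1, 130). refcount(pp1)=2>1 -> COPY to pp4. 5 ppages; refcounts: pp0:2 pp1:1 pp2:2 pp3:2 pp4:1
Op 3: write(P0, v0, 150). refcount(pp0)=2>1 -> COPY to pp5. 6 ppages; refcounts: pp0:1 pp1:1 pp2:2 pp3:2 pp4:1 pp5:1
Op 4: fork(P0) -> P2. 6 ppages; refcounts: pp0:1 pp1:2 pp2:3 pp3:3 pp4:1 pp5:2
Op 5: fork(P2) -> P3. 6 ppages; refcounts: pp0:1 pp1:3 pp2:4 pp3:4 pp4:1 pp5:3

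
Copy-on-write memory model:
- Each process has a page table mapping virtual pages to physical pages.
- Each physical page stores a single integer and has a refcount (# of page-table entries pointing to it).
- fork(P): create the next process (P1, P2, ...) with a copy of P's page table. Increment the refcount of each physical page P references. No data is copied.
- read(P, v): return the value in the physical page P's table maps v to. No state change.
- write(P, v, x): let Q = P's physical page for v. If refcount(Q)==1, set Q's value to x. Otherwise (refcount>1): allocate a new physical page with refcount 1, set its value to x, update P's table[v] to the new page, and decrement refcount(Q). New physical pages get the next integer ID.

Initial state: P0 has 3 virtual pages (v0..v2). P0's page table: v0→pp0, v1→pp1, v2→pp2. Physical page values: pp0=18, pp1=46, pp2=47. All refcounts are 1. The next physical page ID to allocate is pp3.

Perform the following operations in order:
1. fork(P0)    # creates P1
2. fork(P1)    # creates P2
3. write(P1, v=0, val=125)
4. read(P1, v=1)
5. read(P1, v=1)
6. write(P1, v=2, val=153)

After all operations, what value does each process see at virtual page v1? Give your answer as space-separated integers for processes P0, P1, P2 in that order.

Answer: 46 46 46

Derivation:
Op 1: fork(P0) -> P1. 3 ppages; refcounts: pp0:2 pp1:2 pp2:2
Op 2: fork(P1) -> P2. 3 ppages; refcounts: pp0:3 pp1:3 pp2:3
Op 3: write(P1, v0, 125). refcount(pp0)=3>1 -> COPY to pp3. 4 ppages; refcounts: pp0:2 pp1:3 pp2:3 pp3:1
Op 4: read(P1, v1) -> 46. No state change.
Op 5: read(P1, v1) -> 46. No state change.
Op 6: write(P1, v2, 153). refcount(pp2)=3>1 -> COPY to pp4. 5 ppages; refcounts: pp0:2 pp1:3 pp2:2 pp3:1 pp4:1
P0: v1 -> pp1 = 46
P1: v1 -> pp1 = 46
P2: v1 -> pp1 = 46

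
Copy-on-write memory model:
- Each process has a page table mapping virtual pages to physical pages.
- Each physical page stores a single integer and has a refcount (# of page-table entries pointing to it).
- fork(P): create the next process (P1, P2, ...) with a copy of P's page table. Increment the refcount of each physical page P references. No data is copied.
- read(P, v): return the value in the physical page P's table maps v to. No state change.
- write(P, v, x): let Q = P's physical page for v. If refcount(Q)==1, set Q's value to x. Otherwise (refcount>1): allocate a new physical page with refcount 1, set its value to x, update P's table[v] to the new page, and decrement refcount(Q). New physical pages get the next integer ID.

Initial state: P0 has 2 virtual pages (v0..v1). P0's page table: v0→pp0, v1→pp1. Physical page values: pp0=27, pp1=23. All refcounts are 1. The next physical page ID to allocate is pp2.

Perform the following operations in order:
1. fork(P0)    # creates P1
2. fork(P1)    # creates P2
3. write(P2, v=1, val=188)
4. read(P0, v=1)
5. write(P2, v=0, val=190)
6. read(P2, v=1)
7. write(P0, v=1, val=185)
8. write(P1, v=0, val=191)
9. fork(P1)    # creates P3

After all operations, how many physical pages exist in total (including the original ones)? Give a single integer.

Op 1: fork(P0) -> P1. 2 ppages; refcounts: pp0:2 pp1:2
Op 2: fork(P1) -> P2. 2 ppages; refcounts: pp0:3 pp1:3
Op 3: write(P2, v1, 188). refcount(pp1)=3>1 -> COPY to pp2. 3 ppages; refcounts: pp0:3 pp1:2 pp2:1
Op 4: read(P0, v1) -> 23. No state change.
Op 5: write(P2, v0, 190). refcount(pp0)=3>1 -> COPY to pp3. 4 ppages; refcounts: pp0:2 pp1:2 pp2:1 pp3:1
Op 6: read(P2, v1) -> 188. No state change.
Op 7: write(P0, v1, 185). refcount(pp1)=2>1 -> COPY to pp4. 5 ppages; refcounts: pp0:2 pp1:1 pp2:1 pp3:1 pp4:1
Op 8: write(P1, v0, 191). refcount(pp0)=2>1 -> COPY to pp5. 6 ppages; refcounts: pp0:1 pp1:1 pp2:1 pp3:1 pp4:1 pp5:1
Op 9: fork(P1) -> P3. 6 ppages; refcounts: pp0:1 pp1:2 pp2:1 pp3:1 pp4:1 pp5:2

Answer: 6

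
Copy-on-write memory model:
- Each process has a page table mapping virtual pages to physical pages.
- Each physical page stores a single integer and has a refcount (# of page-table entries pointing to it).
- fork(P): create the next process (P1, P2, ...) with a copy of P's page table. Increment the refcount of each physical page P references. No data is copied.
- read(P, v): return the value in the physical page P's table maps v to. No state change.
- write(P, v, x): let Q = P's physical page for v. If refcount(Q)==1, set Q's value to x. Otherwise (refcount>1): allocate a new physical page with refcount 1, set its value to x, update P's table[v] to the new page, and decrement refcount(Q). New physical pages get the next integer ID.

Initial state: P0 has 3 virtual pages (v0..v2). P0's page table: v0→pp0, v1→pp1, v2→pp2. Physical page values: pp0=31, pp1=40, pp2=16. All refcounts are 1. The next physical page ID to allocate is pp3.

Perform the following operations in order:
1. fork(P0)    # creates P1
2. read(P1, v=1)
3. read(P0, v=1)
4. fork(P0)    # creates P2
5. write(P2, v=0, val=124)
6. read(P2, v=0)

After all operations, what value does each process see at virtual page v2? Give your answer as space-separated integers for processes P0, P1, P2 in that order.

Op 1: fork(P0) -> P1. 3 ppages; refcounts: pp0:2 pp1:2 pp2:2
Op 2: read(P1, v1) -> 40. No state change.
Op 3: read(P0, v1) -> 40. No state change.
Op 4: fork(P0) -> P2. 3 ppages; refcounts: pp0:3 pp1:3 pp2:3
Op 5: write(P2, v0, 124). refcount(pp0)=3>1 -> COPY to pp3. 4 ppages; refcounts: pp0:2 pp1:3 pp2:3 pp3:1
Op 6: read(P2, v0) -> 124. No state change.
P0: v2 -> pp2 = 16
P1: v2 -> pp2 = 16
P2: v2 -> pp2 = 16

Answer: 16 16 16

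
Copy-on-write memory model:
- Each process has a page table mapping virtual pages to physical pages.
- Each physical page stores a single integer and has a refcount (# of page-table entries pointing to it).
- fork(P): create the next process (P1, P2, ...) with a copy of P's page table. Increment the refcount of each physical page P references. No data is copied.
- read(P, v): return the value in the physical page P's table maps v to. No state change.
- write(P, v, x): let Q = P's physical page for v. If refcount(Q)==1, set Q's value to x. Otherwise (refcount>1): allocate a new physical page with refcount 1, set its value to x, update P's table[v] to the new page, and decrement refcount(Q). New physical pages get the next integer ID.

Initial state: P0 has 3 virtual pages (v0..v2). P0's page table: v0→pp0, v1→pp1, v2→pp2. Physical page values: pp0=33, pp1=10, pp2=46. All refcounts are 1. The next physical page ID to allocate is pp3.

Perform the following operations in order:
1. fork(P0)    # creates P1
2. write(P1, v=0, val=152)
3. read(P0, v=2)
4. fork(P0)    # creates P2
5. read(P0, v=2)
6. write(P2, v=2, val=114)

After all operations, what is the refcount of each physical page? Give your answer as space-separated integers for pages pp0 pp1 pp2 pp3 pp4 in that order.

Op 1: fork(P0) -> P1. 3 ppages; refcounts: pp0:2 pp1:2 pp2:2
Op 2: write(P1, v0, 152). refcount(pp0)=2>1 -> COPY to pp3. 4 ppages; refcounts: pp0:1 pp1:2 pp2:2 pp3:1
Op 3: read(P0, v2) -> 46. No state change.
Op 4: fork(P0) -> P2. 4 ppages; refcounts: pp0:2 pp1:3 pp2:3 pp3:1
Op 5: read(P0, v2) -> 46. No state change.
Op 6: write(P2, v2, 114). refcount(pp2)=3>1 -> COPY to pp4. 5 ppages; refcounts: pp0:2 pp1:3 pp2:2 pp3:1 pp4:1

Answer: 2 3 2 1 1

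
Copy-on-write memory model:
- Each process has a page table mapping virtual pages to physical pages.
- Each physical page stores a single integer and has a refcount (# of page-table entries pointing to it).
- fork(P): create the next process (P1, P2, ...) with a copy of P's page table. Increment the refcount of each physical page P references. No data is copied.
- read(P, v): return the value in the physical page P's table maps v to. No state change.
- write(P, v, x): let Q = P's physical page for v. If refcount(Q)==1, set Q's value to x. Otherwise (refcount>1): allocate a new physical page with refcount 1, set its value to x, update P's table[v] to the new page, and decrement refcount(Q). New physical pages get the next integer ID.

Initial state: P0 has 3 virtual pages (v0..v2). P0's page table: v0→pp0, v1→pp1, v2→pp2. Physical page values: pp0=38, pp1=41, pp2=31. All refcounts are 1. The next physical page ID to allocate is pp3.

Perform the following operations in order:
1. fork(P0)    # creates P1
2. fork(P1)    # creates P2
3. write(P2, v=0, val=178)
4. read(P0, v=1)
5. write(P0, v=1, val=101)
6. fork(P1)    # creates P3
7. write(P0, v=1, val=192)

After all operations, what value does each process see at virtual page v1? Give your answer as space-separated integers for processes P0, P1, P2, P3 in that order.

Answer: 192 41 41 41

Derivation:
Op 1: fork(P0) -> P1. 3 ppages; refcounts: pp0:2 pp1:2 pp2:2
Op 2: fork(P1) -> P2. 3 ppages; refcounts: pp0:3 pp1:3 pp2:3
Op 3: write(P2, v0, 178). refcount(pp0)=3>1 -> COPY to pp3. 4 ppages; refcounts: pp0:2 pp1:3 pp2:3 pp3:1
Op 4: read(P0, v1) -> 41. No state change.
Op 5: write(P0, v1, 101). refcount(pp1)=3>1 -> COPY to pp4. 5 ppages; refcounts: pp0:2 pp1:2 pp2:3 pp3:1 pp4:1
Op 6: fork(P1) -> P3. 5 ppages; refcounts: pp0:3 pp1:3 pp2:4 pp3:1 pp4:1
Op 7: write(P0, v1, 192). refcount(pp4)=1 -> write in place. 5 ppages; refcounts: pp0:3 pp1:3 pp2:4 pp3:1 pp4:1
P0: v1 -> pp4 = 192
P1: v1 -> pp1 = 41
P2: v1 -> pp1 = 41
P3: v1 -> pp1 = 41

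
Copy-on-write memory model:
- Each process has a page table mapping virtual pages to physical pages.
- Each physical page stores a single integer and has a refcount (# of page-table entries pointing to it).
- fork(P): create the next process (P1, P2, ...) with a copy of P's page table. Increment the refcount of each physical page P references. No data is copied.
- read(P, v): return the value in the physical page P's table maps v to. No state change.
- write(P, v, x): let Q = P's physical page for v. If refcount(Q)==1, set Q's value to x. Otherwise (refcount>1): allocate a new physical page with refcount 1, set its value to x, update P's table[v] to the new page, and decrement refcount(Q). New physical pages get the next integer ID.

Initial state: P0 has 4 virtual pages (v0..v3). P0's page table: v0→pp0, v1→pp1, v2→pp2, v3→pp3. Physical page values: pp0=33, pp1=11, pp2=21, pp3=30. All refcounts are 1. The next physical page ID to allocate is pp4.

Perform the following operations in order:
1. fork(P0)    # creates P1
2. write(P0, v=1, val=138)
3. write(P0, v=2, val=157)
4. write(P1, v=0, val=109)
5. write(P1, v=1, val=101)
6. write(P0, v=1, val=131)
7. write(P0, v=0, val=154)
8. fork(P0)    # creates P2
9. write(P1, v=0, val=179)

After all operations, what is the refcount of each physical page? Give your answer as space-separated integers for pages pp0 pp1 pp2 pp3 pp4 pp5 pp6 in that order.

Op 1: fork(P0) -> P1. 4 ppages; refcounts: pp0:2 pp1:2 pp2:2 pp3:2
Op 2: write(P0, v1, 138). refcount(pp1)=2>1 -> COPY to pp4. 5 ppages; refcounts: pp0:2 pp1:1 pp2:2 pp3:2 pp4:1
Op 3: write(P0, v2, 157). refcount(pp2)=2>1 -> COPY to pp5. 6 ppages; refcounts: pp0:2 pp1:1 pp2:1 pp3:2 pp4:1 pp5:1
Op 4: write(P1, v0, 109). refcount(pp0)=2>1 -> COPY to pp6. 7 ppages; refcounts: pp0:1 pp1:1 pp2:1 pp3:2 pp4:1 pp5:1 pp6:1
Op 5: write(P1, v1, 101). refcount(pp1)=1 -> write in place. 7 ppages; refcounts: pp0:1 pp1:1 pp2:1 pp3:2 pp4:1 pp5:1 pp6:1
Op 6: write(P0, v1, 131). refcount(pp4)=1 -> write in place. 7 ppages; refcounts: pp0:1 pp1:1 pp2:1 pp3:2 pp4:1 pp5:1 pp6:1
Op 7: write(P0, v0, 154). refcount(pp0)=1 -> write in place. 7 ppages; refcounts: pp0:1 pp1:1 pp2:1 pp3:2 pp4:1 pp5:1 pp6:1
Op 8: fork(P0) -> P2. 7 ppages; refcounts: pp0:2 pp1:1 pp2:1 pp3:3 pp4:2 pp5:2 pp6:1
Op 9: write(P1, v0, 179). refcount(pp6)=1 -> write in place. 7 ppages; refcounts: pp0:2 pp1:1 pp2:1 pp3:3 pp4:2 pp5:2 pp6:1

Answer: 2 1 1 3 2 2 1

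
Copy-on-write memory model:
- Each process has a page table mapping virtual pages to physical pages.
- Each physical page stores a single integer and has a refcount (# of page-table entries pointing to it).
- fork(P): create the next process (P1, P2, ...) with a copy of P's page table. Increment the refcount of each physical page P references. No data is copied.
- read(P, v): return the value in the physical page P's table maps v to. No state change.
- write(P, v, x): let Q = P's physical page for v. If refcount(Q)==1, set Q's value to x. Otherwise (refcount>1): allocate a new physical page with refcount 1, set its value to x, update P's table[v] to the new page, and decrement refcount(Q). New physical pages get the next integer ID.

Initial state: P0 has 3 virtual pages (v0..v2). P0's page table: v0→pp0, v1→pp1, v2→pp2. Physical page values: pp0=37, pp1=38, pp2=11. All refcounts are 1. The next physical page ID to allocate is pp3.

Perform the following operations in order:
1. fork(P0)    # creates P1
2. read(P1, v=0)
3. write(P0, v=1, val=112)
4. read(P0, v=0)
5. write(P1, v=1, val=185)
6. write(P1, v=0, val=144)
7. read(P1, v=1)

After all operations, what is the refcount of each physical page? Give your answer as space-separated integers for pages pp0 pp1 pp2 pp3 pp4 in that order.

Answer: 1 1 2 1 1

Derivation:
Op 1: fork(P0) -> P1. 3 ppages; refcounts: pp0:2 pp1:2 pp2:2
Op 2: read(P1, v0) -> 37. No state change.
Op 3: write(P0, v1, 112). refcount(pp1)=2>1 -> COPY to pp3. 4 ppages; refcounts: pp0:2 pp1:1 pp2:2 pp3:1
Op 4: read(P0, v0) -> 37. No state change.
Op 5: write(P1, v1, 185). refcount(pp1)=1 -> write in place. 4 ppages; refcounts: pp0:2 pp1:1 pp2:2 pp3:1
Op 6: write(P1, v0, 144). refcount(pp0)=2>1 -> COPY to pp4. 5 ppages; refcounts: pp0:1 pp1:1 pp2:2 pp3:1 pp4:1
Op 7: read(P1, v1) -> 185. No state change.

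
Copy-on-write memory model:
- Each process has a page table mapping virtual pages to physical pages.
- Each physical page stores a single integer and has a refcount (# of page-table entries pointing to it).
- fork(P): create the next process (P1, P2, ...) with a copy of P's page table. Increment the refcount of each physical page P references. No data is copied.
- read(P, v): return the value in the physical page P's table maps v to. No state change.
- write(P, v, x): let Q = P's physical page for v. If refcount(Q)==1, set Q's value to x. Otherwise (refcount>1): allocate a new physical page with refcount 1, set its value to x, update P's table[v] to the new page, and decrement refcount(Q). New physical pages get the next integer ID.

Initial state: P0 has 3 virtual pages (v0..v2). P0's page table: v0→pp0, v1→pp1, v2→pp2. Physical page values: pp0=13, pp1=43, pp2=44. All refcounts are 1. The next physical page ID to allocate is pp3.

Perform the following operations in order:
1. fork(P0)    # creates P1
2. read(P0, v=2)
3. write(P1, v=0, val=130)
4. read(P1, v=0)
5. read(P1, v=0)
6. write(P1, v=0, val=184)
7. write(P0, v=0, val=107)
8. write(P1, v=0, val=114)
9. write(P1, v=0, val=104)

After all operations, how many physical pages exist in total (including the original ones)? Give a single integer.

Answer: 4

Derivation:
Op 1: fork(P0) -> P1. 3 ppages; refcounts: pp0:2 pp1:2 pp2:2
Op 2: read(P0, v2) -> 44. No state change.
Op 3: write(P1, v0, 130). refcount(pp0)=2>1 -> COPY to pp3. 4 ppages; refcounts: pp0:1 pp1:2 pp2:2 pp3:1
Op 4: read(P1, v0) -> 130. No state change.
Op 5: read(P1, v0) -> 130. No state change.
Op 6: write(P1, v0, 184). refcount(pp3)=1 -> write in place. 4 ppages; refcounts: pp0:1 pp1:2 pp2:2 pp3:1
Op 7: write(P0, v0, 107). refcount(pp0)=1 -> write in place. 4 ppages; refcounts: pp0:1 pp1:2 pp2:2 pp3:1
Op 8: write(P1, v0, 114). refcount(pp3)=1 -> write in place. 4 ppages; refcounts: pp0:1 pp1:2 pp2:2 pp3:1
Op 9: write(P1, v0, 104). refcount(pp3)=1 -> write in place. 4 ppages; refcounts: pp0:1 pp1:2 pp2:2 pp3:1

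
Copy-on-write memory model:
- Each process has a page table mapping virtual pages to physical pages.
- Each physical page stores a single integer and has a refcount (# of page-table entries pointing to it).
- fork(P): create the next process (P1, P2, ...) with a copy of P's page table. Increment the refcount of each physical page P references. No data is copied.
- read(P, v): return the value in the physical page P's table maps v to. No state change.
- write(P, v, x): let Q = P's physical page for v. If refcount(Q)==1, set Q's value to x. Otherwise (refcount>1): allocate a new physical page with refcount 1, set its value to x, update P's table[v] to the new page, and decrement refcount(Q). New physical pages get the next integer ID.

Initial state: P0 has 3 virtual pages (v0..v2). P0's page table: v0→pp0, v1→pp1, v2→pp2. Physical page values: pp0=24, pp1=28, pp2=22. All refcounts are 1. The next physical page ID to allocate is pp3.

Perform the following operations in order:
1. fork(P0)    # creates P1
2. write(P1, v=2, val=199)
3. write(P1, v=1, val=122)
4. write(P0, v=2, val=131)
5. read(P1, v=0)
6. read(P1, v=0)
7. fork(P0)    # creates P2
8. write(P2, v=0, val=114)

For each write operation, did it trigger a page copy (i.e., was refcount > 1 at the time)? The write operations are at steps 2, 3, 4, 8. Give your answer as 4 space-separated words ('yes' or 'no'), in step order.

Op 1: fork(P0) -> P1. 3 ppages; refcounts: pp0:2 pp1:2 pp2:2
Op 2: write(P1, v2, 199). refcount(pp2)=2>1 -> COPY to pp3. 4 ppages; refcounts: pp0:2 pp1:2 pp2:1 pp3:1
Op 3: write(P1, v1, 122). refcount(pp1)=2>1 -> COPY to pp4. 5 ppages; refcounts: pp0:2 pp1:1 pp2:1 pp3:1 pp4:1
Op 4: write(P0, v2, 131). refcount(pp2)=1 -> write in place. 5 ppages; refcounts: pp0:2 pp1:1 pp2:1 pp3:1 pp4:1
Op 5: read(P1, v0) -> 24. No state change.
Op 6: read(P1, v0) -> 24. No state change.
Op 7: fork(P0) -> P2. 5 ppages; refcounts: pp0:3 pp1:2 pp2:2 pp3:1 pp4:1
Op 8: write(P2, v0, 114). refcount(pp0)=3>1 -> COPY to pp5. 6 ppages; refcounts: pp0:2 pp1:2 pp2:2 pp3:1 pp4:1 pp5:1

yes yes no yes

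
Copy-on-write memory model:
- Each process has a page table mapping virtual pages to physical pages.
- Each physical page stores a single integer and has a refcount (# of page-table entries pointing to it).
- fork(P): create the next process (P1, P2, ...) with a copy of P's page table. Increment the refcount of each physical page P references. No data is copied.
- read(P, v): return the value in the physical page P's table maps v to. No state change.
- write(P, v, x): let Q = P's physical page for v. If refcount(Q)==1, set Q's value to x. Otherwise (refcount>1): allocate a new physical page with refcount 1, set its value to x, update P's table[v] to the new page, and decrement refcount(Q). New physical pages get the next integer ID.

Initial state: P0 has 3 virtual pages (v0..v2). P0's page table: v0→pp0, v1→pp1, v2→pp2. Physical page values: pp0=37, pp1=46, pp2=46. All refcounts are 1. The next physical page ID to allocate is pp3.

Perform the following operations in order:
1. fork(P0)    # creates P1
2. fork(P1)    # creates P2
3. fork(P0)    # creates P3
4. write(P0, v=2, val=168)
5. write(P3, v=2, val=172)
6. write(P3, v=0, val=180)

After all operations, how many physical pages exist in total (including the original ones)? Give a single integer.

Op 1: fork(P0) -> P1. 3 ppages; refcounts: pp0:2 pp1:2 pp2:2
Op 2: fork(P1) -> P2. 3 ppages; refcounts: pp0:3 pp1:3 pp2:3
Op 3: fork(P0) -> P3. 3 ppages; refcounts: pp0:4 pp1:4 pp2:4
Op 4: write(P0, v2, 168). refcount(pp2)=4>1 -> COPY to pp3. 4 ppages; refcounts: pp0:4 pp1:4 pp2:3 pp3:1
Op 5: write(P3, v2, 172). refcount(pp2)=3>1 -> COPY to pp4. 5 ppages; refcounts: pp0:4 pp1:4 pp2:2 pp3:1 pp4:1
Op 6: write(P3, v0, 180). refcount(pp0)=4>1 -> COPY to pp5. 6 ppages; refcounts: pp0:3 pp1:4 pp2:2 pp3:1 pp4:1 pp5:1

Answer: 6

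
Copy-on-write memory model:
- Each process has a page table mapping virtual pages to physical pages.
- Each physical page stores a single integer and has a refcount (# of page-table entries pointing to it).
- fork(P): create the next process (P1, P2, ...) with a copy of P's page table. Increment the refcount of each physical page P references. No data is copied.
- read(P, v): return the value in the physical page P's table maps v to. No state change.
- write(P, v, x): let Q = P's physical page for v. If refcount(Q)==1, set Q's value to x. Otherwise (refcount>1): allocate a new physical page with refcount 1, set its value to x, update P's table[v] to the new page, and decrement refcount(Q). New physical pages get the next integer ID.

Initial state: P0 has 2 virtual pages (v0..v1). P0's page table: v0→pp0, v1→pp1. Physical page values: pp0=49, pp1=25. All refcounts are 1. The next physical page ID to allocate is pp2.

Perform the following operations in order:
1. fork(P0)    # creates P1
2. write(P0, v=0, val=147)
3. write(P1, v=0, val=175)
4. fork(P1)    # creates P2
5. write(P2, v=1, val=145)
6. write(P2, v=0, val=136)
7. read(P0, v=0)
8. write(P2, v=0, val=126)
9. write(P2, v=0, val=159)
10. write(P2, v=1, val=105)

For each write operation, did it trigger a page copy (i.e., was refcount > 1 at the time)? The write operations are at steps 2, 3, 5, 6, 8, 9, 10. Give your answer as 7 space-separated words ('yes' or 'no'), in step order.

Op 1: fork(P0) -> P1. 2 ppages; refcounts: pp0:2 pp1:2
Op 2: write(P0, v0, 147). refcount(pp0)=2>1 -> COPY to pp2. 3 ppages; refcounts: pp0:1 pp1:2 pp2:1
Op 3: write(P1, v0, 175). refcount(pp0)=1 -> write in place. 3 ppages; refcounts: pp0:1 pp1:2 pp2:1
Op 4: fork(P1) -> P2. 3 ppages; refcounts: pp0:2 pp1:3 pp2:1
Op 5: write(P2, v1, 145). refcount(pp1)=3>1 -> COPY to pp3. 4 ppages; refcounts: pp0:2 pp1:2 pp2:1 pp3:1
Op 6: write(P2, v0, 136). refcount(pp0)=2>1 -> COPY to pp4. 5 ppages; refcounts: pp0:1 pp1:2 pp2:1 pp3:1 pp4:1
Op 7: read(P0, v0) -> 147. No state change.
Op 8: write(P2, v0, 126). refcount(pp4)=1 -> write in place. 5 ppages; refcounts: pp0:1 pp1:2 pp2:1 pp3:1 pp4:1
Op 9: write(P2, v0, 159). refcount(pp4)=1 -> write in place. 5 ppages; refcounts: pp0:1 pp1:2 pp2:1 pp3:1 pp4:1
Op 10: write(P2, v1, 105). refcount(pp3)=1 -> write in place. 5 ppages; refcounts: pp0:1 pp1:2 pp2:1 pp3:1 pp4:1

yes no yes yes no no no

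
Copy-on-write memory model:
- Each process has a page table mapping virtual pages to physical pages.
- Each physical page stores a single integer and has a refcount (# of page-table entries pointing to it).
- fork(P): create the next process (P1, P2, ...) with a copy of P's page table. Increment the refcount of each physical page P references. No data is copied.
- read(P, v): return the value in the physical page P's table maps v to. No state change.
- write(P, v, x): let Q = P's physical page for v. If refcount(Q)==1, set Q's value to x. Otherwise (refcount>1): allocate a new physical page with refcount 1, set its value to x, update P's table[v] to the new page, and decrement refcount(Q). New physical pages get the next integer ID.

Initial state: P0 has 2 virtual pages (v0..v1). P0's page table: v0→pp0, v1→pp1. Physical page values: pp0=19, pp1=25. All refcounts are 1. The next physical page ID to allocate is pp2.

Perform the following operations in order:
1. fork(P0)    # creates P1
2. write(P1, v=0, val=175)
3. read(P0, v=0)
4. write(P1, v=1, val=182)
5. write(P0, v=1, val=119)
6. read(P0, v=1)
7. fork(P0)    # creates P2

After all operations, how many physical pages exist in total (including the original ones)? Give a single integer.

Answer: 4

Derivation:
Op 1: fork(P0) -> P1. 2 ppages; refcounts: pp0:2 pp1:2
Op 2: write(P1, v0, 175). refcount(pp0)=2>1 -> COPY to pp2. 3 ppages; refcounts: pp0:1 pp1:2 pp2:1
Op 3: read(P0, v0) -> 19. No state change.
Op 4: write(P1, v1, 182). refcount(pp1)=2>1 -> COPY to pp3. 4 ppages; refcounts: pp0:1 pp1:1 pp2:1 pp3:1
Op 5: write(P0, v1, 119). refcount(pp1)=1 -> write in place. 4 ppages; refcounts: pp0:1 pp1:1 pp2:1 pp3:1
Op 6: read(P0, v1) -> 119. No state change.
Op 7: fork(P0) -> P2. 4 ppages; refcounts: pp0:2 pp1:2 pp2:1 pp3:1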